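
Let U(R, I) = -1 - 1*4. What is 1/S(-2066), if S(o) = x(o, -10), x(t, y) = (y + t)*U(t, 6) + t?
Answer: 1/8314 ≈ 0.00012028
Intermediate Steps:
U(R, I) = -5 (U(R, I) = -1 - 4 = -5)
x(t, y) = -5*y - 4*t (x(t, y) = (y + t)*(-5) + t = (t + y)*(-5) + t = (-5*t - 5*y) + t = -5*y - 4*t)
S(o) = 50 - 4*o (S(o) = -5*(-10) - 4*o = 50 - 4*o)
1/S(-2066) = 1/(50 - 4*(-2066)) = 1/(50 + 8264) = 1/8314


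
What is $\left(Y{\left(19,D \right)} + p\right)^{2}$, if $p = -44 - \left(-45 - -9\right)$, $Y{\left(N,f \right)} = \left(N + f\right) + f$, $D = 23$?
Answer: $3249$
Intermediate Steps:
$Y{\left(N,f \right)} = N + 2 f$
$p = -8$ ($p = -44 - \left(-45 + 9\right) = -44 - -36 = -44 + 36 = -8$)
$\left(Y{\left(19,D \right)} + p\right)^{2} = \left(\left(19 + 2 \cdot 23\right) - 8\right)^{2} = \left(\left(19 + 46\right) - 8\right)^{2} = \left(65 - 8\right)^{2} = 57^{2} = 3249$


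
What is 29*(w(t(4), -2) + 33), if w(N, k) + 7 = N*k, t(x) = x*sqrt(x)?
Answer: 290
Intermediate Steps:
t(x) = x**(3/2)
w(N, k) = -7 + N*k
29*(w(t(4), -2) + 33) = 29*((-7 + 4**(3/2)*(-2)) + 33) = 29*((-7 + 8*(-2)) + 33) = 29*((-7 - 16) + 33) = 29*(-23 + 33) = 29*10 = 290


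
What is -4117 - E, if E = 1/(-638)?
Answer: -2626645/638 ≈ -4117.0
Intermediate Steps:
E = -1/638 ≈ -0.0015674
-4117 - E = -4117 - 1*(-1/638) = -4117 + 1/638 = -2626645/638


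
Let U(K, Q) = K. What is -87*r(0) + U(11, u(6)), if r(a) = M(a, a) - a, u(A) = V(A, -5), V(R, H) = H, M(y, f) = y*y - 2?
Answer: 185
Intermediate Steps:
M(y, f) = -2 + y² (M(y, f) = y² - 2 = -2 + y²)
u(A) = -5
r(a) = -2 + a² - a (r(a) = (-2 + a²) - a = -2 + a² - a)
-87*r(0) + U(11, u(6)) = -87*(-2 + 0² - 1*0) + 11 = -87*(-2 + 0 + 0) + 11 = -87*(-2) + 11 = 174 + 11 = 185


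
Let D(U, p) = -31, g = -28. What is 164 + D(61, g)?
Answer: 133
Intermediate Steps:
164 + D(61, g) = 164 - 31 = 133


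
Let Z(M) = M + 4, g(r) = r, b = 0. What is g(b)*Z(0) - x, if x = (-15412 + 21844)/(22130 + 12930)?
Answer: -1608/8765 ≈ -0.18346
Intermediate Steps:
Z(M) = 4 + M
x = 1608/8765 (x = 6432/35060 = 6432*(1/35060) = 1608/8765 ≈ 0.18346)
g(b)*Z(0) - x = 0*(4 + 0) - 1*1608/8765 = 0*4 - 1608/8765 = 0 - 1608/8765 = -1608/8765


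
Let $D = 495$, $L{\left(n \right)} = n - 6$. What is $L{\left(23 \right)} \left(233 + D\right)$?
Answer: $12376$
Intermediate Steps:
$L{\left(n \right)} = -6 + n$ ($L{\left(n \right)} = n - 6 = -6 + n$)
$L{\left(23 \right)} \left(233 + D\right) = \left(-6 + 23\right) \left(233 + 495\right) = 17 \cdot 728 = 12376$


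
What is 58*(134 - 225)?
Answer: -5278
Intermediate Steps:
58*(134 - 225) = 58*(-91) = -5278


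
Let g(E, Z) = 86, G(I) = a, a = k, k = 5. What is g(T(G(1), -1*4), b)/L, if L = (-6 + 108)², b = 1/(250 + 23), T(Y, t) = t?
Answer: 43/5202 ≈ 0.0082660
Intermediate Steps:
a = 5
G(I) = 5
b = 1/273 ≈ 0.0036630
L = 10404 (L = 102² = 10404)
g(T(G(1), -1*4), b)/L = 86/10404 = 86*(1/10404) = 43/5202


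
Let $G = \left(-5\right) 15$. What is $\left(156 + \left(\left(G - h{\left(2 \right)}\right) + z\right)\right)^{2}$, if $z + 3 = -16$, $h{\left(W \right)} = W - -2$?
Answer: $3364$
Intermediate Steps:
$h{\left(W \right)} = 2 + W$ ($h{\left(W \right)} = W + 2 = 2 + W$)
$z = -19$ ($z = -3 - 16 = -19$)
$G = -75$
$\left(156 + \left(\left(G - h{\left(2 \right)}\right) + z\right)\right)^{2} = \left(156 - 98\right)^{2} = 58^{2} = 3364$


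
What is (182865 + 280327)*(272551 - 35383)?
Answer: 109854320256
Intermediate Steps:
(182865 + 280327)*(272551 - 35383) = 463192*237168 = 109854320256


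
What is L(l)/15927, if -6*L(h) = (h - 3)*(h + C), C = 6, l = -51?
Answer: -135/5309 ≈ -0.025429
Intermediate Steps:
L(h) = -(-3 + h)*(6 + h)/6 (L(h) = -(h - 3)*(h + 6)/6 = -(-3 + h)*(6 + h)/6)
L(l)/15927 = (3 - 1/2*(-51) - 1/6*(-51)**2)/15927 = (3 + 51/2 - 1/6*2601)*(1/15927) = (3 + 51/2 - 867/2)*(1/15927) = -405*1/15927 = -135/5309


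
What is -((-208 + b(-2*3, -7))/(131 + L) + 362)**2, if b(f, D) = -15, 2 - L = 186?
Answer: -376709281/2809 ≈ -1.3411e+5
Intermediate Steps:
L = -184 (L = 2 - 1*186 = 2 - 186 = -184)
-((-208 + b(-2*3, -7))/(131 + L) + 362)**2 = -((-208 - 15)/(131 - 184) + 362)**2 = -(-223/(-53) + 362)**2 = -(-223*(-1/53) + 362)**2 = -(223/53 + 362)**2 = -(19409/53)**2 = -1*376709281/2809 = -376709281/2809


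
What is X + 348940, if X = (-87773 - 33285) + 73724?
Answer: 301606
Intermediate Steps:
X = -47334 (X = -121058 + 73724 = -47334)
X + 348940 = -47334 + 348940 = 301606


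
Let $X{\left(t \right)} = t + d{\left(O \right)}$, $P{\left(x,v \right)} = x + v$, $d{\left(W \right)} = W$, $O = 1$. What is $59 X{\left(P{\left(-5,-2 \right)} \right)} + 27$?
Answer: $-327$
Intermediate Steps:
$P{\left(x,v \right)} = v + x$
$X{\left(t \right)} = 1 + t$ ($X{\left(t \right)} = t + 1 = 1 + t$)
$59 X{\left(P{\left(-5,-2 \right)} \right)} + 27 = 59 \left(1 - 7\right) + 27 = 59 \left(-6\right) + 27 = -354 + 27 = -327$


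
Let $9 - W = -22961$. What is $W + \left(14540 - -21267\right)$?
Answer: $58777$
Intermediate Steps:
$W = 22970$ ($W = 9 - -22961 = 9 + 22961 = 22970$)
$W + \left(14540 - -21267\right) = 22970 + \left(14540 - -21267\right) = 22970 + \left(14540 + 21267\right) = 22970 + 35807 = 58777$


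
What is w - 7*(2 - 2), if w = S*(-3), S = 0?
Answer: 0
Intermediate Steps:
w = 0 (w = 0*(-3) = 0)
w - 7*(2 - 2) = 0 - 7*(2 - 2) = 0 - 7*0 = 0 + 0 = 0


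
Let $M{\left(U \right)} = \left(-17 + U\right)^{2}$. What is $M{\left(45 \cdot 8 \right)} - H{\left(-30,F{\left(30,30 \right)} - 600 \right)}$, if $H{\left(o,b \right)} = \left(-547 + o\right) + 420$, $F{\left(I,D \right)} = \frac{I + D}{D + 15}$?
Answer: $117806$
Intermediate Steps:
$F{\left(I,D \right)} = \frac{D + I}{15 + D}$
$H{\left(o,b \right)} = -127 + o$
$M{\left(45 \cdot 8 \right)} - H{\left(-30,F{\left(30,30 \right)} - 600 \right)} = \left(-17 + 45 \cdot 8\right)^{2} - \left(-127 - 30\right) = \left(-17 + 360\right)^{2} - -157 = 343^{2} + 157 = 117649 + 157 = 117806$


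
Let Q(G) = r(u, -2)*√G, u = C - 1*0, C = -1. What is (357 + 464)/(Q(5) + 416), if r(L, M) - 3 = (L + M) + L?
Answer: 341536/173051 + 821*√5/173051 ≈ 1.9842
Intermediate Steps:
u = -1 (u = -1 - 1*0 = -1 + 0 = -1)
r(L, M) = 3 + M + 2*L (r(L, M) = 3 + ((L + M) + L) = 3 + (M + 2*L) = 3 + M + 2*L)
Q(G) = -√G (Q(G) = (3 - 2 + 2*(-1))*√G = (3 - 2 - 2)*√G = -√G)
(357 + 464)/(Q(5) + 416) = (357 + 464)/(-√5 + 416) = 821/(416 - √5)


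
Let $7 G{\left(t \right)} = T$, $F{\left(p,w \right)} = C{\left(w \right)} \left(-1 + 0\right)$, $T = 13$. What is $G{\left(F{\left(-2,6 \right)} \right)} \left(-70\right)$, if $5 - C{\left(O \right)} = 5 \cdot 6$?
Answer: $-130$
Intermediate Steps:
$C{\left(O \right)} = -25$ ($C{\left(O \right)} = 5 - 5 \cdot 6 = 5 - 30 = -25$)
$F{\left(p,w \right)} = 25$ ($F{\left(p,w \right)} = - 25 \left(-1 + 0\right) = \left(-25\right) \left(-1\right) = 25$)
$G{\left(t \right)} = \frac{13}{7}$ ($G{\left(t \right)} = \frac{1}{7} \cdot 13 = \frac{13}{7}$)
$G{\left(F{\left(-2,6 \right)} \right)} \left(-70\right) = \frac{13}{7} \left(-70\right) = -130$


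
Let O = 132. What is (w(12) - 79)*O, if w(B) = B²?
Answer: 8580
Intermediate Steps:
(w(12) - 79)*O = (12² - 79)*132 = (144 - 79)*132 = 65*132 = 8580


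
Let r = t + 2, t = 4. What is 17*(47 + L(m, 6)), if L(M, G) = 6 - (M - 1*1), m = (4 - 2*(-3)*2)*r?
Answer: -714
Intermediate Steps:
r = 6 (r = 4 + 2 = 6)
m = 96 (m = (4 - 2*(-3)*2)*6 = (4 + 6*2)*6 = (4 + 12)*6 = 16*6 = 96)
L(M, G) = 7 - M (L(M, G) = 6 - (M - 1) = 6 - (-1 + M) = 6 + (1 - M) = 7 - M)
17*(47 + L(m, 6)) = 17*(47 + (7 - 1*96)) = 17*(47 + (7 - 96)) = 17*(47 - 89) = 17*(-42) = -714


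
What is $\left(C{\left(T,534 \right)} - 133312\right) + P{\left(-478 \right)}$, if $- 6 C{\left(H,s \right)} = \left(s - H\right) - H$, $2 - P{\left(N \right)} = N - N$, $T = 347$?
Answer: $- \frac{399850}{3} \approx -1.3328 \cdot 10^{5}$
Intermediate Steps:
$P{\left(N \right)} = 2$ ($P{\left(N \right)} = 2 - \left(N - N\right) = 2 - 0 = 2 + 0 = 2$)
$C{\left(H,s \right)} = - \frac{s}{6} + \frac{H}{3}$ ($C{\left(H,s \right)} = - \frac{\left(s - H\right) - H}{6} = - \frac{s - 2 H}{6} = - \frac{s}{6} + \frac{H}{3}$)
$\left(C{\left(T,534 \right)} - 133312\right) + P{\left(-478 \right)} = \left(\left(\left(- \frac{1}{6}\right) 534 + \frac{1}{3} \cdot 347\right) - 133312\right) + 2 = \left(\left(-89 + \frac{347}{3}\right) - 133312\right) + 2 = \left(\frac{80}{3} - 133312\right) + 2 = - \frac{399856}{3} + 2 = - \frac{399850}{3}$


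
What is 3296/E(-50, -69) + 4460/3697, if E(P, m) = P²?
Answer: 5833828/2310625 ≈ 2.5248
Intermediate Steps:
3296/E(-50, -69) + 4460/3697 = 3296/((-50)²) + 4460/3697 = 3296/2500 + 4460*(1/3697) = 3296*(1/2500) + 4460/3697 = 824/625 + 4460/3697 = 5833828/2310625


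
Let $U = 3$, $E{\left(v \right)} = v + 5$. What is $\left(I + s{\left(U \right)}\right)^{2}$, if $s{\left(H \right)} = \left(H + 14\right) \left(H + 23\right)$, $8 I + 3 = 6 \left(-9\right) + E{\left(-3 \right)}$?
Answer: $\frac{12117361}{64} \approx 1.8933 \cdot 10^{5}$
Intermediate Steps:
$E{\left(v \right)} = 5 + v$
$I = - \frac{55}{8}$ ($I = - \frac{3}{8} + \frac{6 \left(-9\right) + \left(5 - 3\right)}{8} = - \frac{3}{8} + \frac{-54 + 2}{8} = - \frac{3}{8} + \frac{1}{8} \left(-52\right) = - \frac{3}{8} - \frac{13}{2} = - \frac{55}{8} \approx -6.875$)
$s{\left(H \right)} = \left(14 + H\right) \left(23 + H\right)$
$\left(I + s{\left(U \right)}\right)^{2} = \left(- \frac{55}{8} + \left(322 + 3^{2} + 37 \cdot 3\right)\right)^{2} = \left(- \frac{55}{8} + \left(322 + 9 + 111\right)\right)^{2} = \left(- \frac{55}{8} + 442\right)^{2} = \left(\frac{3481}{8}\right)^{2} = \frac{12117361}{64}$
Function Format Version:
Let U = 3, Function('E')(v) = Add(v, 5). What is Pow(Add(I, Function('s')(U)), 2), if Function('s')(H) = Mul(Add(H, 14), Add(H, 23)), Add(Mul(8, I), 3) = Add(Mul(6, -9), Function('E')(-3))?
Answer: Rational(12117361, 64) ≈ 1.8933e+5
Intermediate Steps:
Function('E')(v) = Add(5, v)
I = Rational(-55, 8) (I = Add(Rational(-3, 8), Mul(Rational(1, 8), Add(Mul(6, -9), Add(5, -3)))) = Add(Rational(-3, 8), Mul(Rational(1, 8), Add(-54, 2))) = Add(Rational(-3, 8), Mul(Rational(1, 8), -52)) = Add(Rational(-3, 8), Rational(-13, 2)) = Rational(-55, 8) ≈ -6.8750)
Function('s')(H) = Mul(Add(14, H), Add(23, H))
Pow(Add(I, Function('s')(U)), 2) = Pow(Add(Rational(-55, 8), Add(322, Pow(3, 2), Mul(37, 3))), 2) = Pow(Add(Rational(-55, 8), Add(322, 9, 111)), 2) = Pow(Add(Rational(-55, 8), 442), 2) = Pow(Rational(3481, 8), 2) = Rational(12117361, 64)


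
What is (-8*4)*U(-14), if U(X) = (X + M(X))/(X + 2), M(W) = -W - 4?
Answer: -32/3 ≈ -10.667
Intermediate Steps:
M(W) = -4 - W
U(X) = -4/(2 + X) (U(X) = (X + (-4 - X))/(X + 2) = -4/(2 + X))
(-8*4)*U(-14) = (-8*4)*(-4/(2 - 14)) = -(-128)/(-12) = -(-128)*(-1)/12 = -32*1/3 = -32/3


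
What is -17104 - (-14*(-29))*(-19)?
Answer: -9390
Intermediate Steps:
-17104 - (-14*(-29))*(-19) = -17104 - 406*(-19) = -17104 - 1*(-7714) = -17104 + 7714 = -9390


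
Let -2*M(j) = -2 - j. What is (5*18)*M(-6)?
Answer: -180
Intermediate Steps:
M(j) = 1 + j/2 (M(j) = -(-2 - j)/2 = 1 + j/2)
(5*18)*M(-6) = (5*18)*(1 + (½)*(-6)) = 90*(1 - 3) = 90*(-2) = -180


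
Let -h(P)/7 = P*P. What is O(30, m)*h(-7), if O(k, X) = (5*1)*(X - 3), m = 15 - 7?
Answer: -8575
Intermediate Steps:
h(P) = -7*P² (h(P) = -7*P*P = -7*P²)
m = 8
O(k, X) = -15 + 5*X (O(k, X) = 5*(-3 + X) = -15 + 5*X)
O(30, m)*h(-7) = (-15 + 5*8)*(-7*(-7)²) = (-15 + 40)*(-7*49) = 25*(-343) = -8575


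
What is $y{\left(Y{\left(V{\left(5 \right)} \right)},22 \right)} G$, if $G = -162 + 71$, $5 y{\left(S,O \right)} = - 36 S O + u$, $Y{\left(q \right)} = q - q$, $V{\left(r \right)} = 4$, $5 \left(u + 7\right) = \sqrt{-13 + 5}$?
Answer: $\frac{637}{5} - \frac{182 i \sqrt{2}}{25} \approx 127.4 - 10.295 i$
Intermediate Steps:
$u = -7 + \frac{2 i \sqrt{2}}{5}$ ($u = -7 + \frac{\sqrt{-13 + 5}}{5} = -7 + \frac{\sqrt{-8}}{5} = -7 + \frac{2 i \sqrt{2}}{5} \approx -7.0 + 0.56569 i$)
$Y{\left(q \right)} = 0$
$y{\left(S,O \right)} = - \frac{7}{5} - \frac{36 O S}{5} + \frac{2 i \sqrt{2}}{25}$ ($y{\left(S,O \right)} = \frac{- 36 S O - \left(7 - \frac{2 i \sqrt{2}}{5}\right)}{5} = \frac{- 36 O S - \left(7 - \frac{2 i \sqrt{2}}{5}\right)}{5} = \frac{-7 - 36 O S + \frac{2 i \sqrt{2}}{5}}{5} = - \frac{7}{5} - \frac{36 O S}{5} + \frac{2 i \sqrt{2}}{25}$)
$G = -91$
$y{\left(Y{\left(V{\left(5 \right)} \right)},22 \right)} G = \left(- \frac{7}{5} - \frac{792}{5} \cdot 0 + \frac{2 i \sqrt{2}}{25}\right) \left(-91\right) = \left(- \frac{7}{5} + 0 + \frac{2 i \sqrt{2}}{25}\right) \left(-91\right) = \left(- \frac{7}{5} + \frac{2 i \sqrt{2}}{25}\right) \left(-91\right) = \frac{637}{5} - \frac{182 i \sqrt{2}}{25}$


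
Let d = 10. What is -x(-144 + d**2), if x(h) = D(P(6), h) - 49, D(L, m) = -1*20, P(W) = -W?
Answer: 69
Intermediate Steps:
D(L, m) = -20
x(h) = -69 (x(h) = -20 - 49 = -69)
-x(-144 + d**2) = -1*(-69) = 69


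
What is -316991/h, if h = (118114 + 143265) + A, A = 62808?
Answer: -316991/324187 ≈ -0.97780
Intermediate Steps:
h = 324187 (h = (118114 + 143265) + 62808 = 261379 + 62808 = 324187)
-316991/h = -316991/324187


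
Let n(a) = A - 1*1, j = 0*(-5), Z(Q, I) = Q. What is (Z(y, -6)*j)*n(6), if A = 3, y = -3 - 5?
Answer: 0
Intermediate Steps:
y = -8
j = 0
n(a) = 2 (n(a) = 3 - 1*1 = 3 - 1 = 2)
(Z(y, -6)*j)*n(6) = -8*0*2 = 0*2 = 0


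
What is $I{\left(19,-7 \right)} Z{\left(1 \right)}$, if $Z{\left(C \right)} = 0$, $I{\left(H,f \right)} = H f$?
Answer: $0$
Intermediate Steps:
$I{\left(19,-7 \right)} Z{\left(1 \right)} = 19 \left(-7\right) 0 = \left(-133\right) 0 = 0$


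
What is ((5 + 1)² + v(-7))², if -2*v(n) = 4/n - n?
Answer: 210681/196 ≈ 1074.9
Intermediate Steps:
v(n) = n/2 - 2/n (v(n) = -(4/n - n)/2 = -(-n + 4/n)/2 = n/2 - 2/n)
((5 + 1)² + v(-7))² = ((5 + 1)² + ((½)*(-7) - 2/(-7)))² = (6² + (-7/2 - 2*(-⅐)))² = (36 + (-7/2 + 2/7))² = (36 - 45/14)² = (459/14)² = 210681/196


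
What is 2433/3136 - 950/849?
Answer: -913583/2662464 ≈ -0.34313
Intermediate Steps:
2433/3136 - 950/849 = -913583/2662464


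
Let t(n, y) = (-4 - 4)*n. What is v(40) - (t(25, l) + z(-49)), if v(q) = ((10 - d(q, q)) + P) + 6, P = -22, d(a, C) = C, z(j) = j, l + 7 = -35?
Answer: 203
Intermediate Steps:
l = -42 (l = -7 - 35 = -42)
t(n, y) = -8*n
v(q) = -6 - q (v(q) = ((10 - q) - 22) + 6 = (-12 - q) + 6 = -6 - q)
v(40) - (t(25, l) + z(-49)) = (-6 - 1*40) - (-8*25 - 49) = (-6 - 40) - (-200 - 49) = -46 - 1*(-249) = -46 + 249 = 203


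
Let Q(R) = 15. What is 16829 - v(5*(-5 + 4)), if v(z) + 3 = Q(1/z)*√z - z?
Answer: 16827 - 15*I*√5 ≈ 16827.0 - 33.541*I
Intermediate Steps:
v(z) = -3 - z + 15*√z (v(z) = -3 + (15*√z - z) = -3 + (-z + 15*√z) = -3 - z + 15*√z)
16829 - v(5*(-5 + 4)) = 16829 - (-3 - 5*(-5 + 4) + 15*√(5*(-5 + 4))) = 16829 - (-3 - 5*(-1) + 15*√(5*(-1))) = 16829 - (-3 - 1*(-5) + 15*√(-5)) = 16829 - (-3 + 5 + 15*(I*√5)) = 16829 - (-3 + 5 + 15*I*√5) = 16829 - (2 + 15*I*√5) = 16829 + (-2 - 15*I*√5) = 16827 - 15*I*√5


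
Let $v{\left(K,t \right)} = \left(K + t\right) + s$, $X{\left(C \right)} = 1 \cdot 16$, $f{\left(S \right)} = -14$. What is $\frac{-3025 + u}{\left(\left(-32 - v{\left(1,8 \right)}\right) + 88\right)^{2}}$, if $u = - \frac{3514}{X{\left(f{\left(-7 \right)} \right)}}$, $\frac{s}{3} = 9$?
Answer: $- \frac{25957}{3200} \approx -8.1116$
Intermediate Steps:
$s = 27$ ($s = 3 \cdot 9 = 27$)
$X{\left(C \right)} = 16$
$u = - \frac{1757}{8}$ ($u = - \frac{3514}{16} = \left(-3514\right) \frac{1}{16} = - \frac{1757}{8} \approx -219.63$)
$v{\left(K,t \right)} = 27 + K + t$ ($v{\left(K,t \right)} = \left(K + t\right) + 27 = 27 + K + t$)
$\frac{-3025 + u}{\left(\left(-32 - v{\left(1,8 \right)}\right) + 88\right)^{2}} = \frac{-3025 - \frac{1757}{8}}{\left(\left(-32 - \left(27 + 1 + 8\right)\right) + 88\right)^{2}} = - \frac{25957}{8 \left(\left(-32 - 36\right) + 88\right)^{2}} = - \frac{25957}{8 \left(-68 + 88\right)^{2}} = - \frac{25957}{8 \cdot 20^{2}} = - \frac{25957}{8 \cdot 400} = \left(- \frac{25957}{8}\right) \frac{1}{400} = - \frac{25957}{3200}$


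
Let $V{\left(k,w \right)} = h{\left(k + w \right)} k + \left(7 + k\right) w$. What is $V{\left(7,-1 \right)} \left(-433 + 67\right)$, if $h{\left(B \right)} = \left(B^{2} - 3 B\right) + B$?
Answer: $-56364$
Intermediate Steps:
$h{\left(B \right)} = B^{2} - 2 B$
$V{\left(k,w \right)} = w \left(7 + k\right) + k \left(k + w\right) \left(-2 + k + w\right)$ ($V{\left(k,w \right)} = \left(k + w\right) \left(-2 + \left(k + w\right)\right) k + \left(7 + k\right) w = \left(k + w\right) \left(-2 + k + w\right) k + w \left(7 + k\right) = k \left(k + w\right) \left(-2 + k + w\right) + w \left(7 + k\right) = w \left(7 + k\right) + k \left(k + w\right) \left(-2 + k + w\right)$)
$V{\left(7,-1 \right)} \left(-433 + 67\right) = \left(7 \left(-1\right) + 7 \left(-1\right) + 7 \left(7 - 1\right) \left(-2 + 7 - 1\right)\right) \left(-433 + 67\right) = \left(-7 - 7 + 7 \cdot 6 \cdot 4\right) \left(-366\right) = \left(-7 - 7 + 168\right) \left(-366\right) = 154 \left(-366\right) = -56364$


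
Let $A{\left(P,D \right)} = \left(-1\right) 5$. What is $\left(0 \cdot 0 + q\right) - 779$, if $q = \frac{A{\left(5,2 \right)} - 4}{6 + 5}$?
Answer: $- \frac{8578}{11} \approx -779.82$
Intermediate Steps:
$A{\left(P,D \right)} = -5$
$q = - \frac{9}{11}$ ($q = \frac{-5 - 4}{6 + 5} = - \frac{9}{11} \approx -0.81818$)
$\left(0 \cdot 0 + q\right) - 779 = \left(0 \cdot 0 - \frac{9}{11}\right) - 779 = \left(0 - \frac{9}{11}\right) - 779 = - \frac{9}{11} - 779 = - \frac{8578}{11}$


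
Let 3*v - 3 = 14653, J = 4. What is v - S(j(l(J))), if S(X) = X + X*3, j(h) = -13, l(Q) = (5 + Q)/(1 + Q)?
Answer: 14812/3 ≈ 4937.3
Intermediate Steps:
l(Q) = (5 + Q)/(1 + Q)
v = 14656/3 (v = 1 + (⅓)*14653 = 1 + 14653/3 = 14656/3 ≈ 4885.3)
S(X) = 4*X (S(X) = X + 3*X = 4*X)
v - S(j(l(J))) = 14656/3 - 4*(-13) = 14656/3 - 1*(-52) = 14656/3 + 52 = 14812/3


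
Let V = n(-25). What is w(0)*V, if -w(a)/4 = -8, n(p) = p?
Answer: -800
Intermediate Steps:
w(a) = 32 (w(a) = -4*(-8) = 32)
V = -25
w(0)*V = 32*(-25) = -800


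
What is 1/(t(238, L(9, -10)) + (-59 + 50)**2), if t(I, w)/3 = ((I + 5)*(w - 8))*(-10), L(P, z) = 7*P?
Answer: -1/400869 ≈ -2.4946e-6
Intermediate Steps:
t(I, w) = -30*(-8 + w)*(5 + I) (t(I, w) = 3*(((I + 5)*(w - 8))*(-10)) = 3*(((5 + I)*(-8 + w))*(-10)) = 3*(((-8 + w)*(5 + I))*(-10)) = 3*(-10*(-8 + w)*(5 + I)) = -30*(-8 + w)*(5 + I))
1/(t(238, L(9, -10)) + (-59 + 50)**2) = 1/((1200 - 1050*9 + 240*238 - 30*238*7*9) + (-59 + 50)**2) = 1/((1200 - 150*63 + 57120 - 30*238*63) + (-9)**2) = 1/((1200 - 9450 + 57120 - 449820) + 81) = 1/(-400950 + 81) = 1/(-400869) = -1/400869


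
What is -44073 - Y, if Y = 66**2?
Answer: -48429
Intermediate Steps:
Y = 4356
-44073 - Y = -44073 - 1*4356 = -44073 - 4356 = -48429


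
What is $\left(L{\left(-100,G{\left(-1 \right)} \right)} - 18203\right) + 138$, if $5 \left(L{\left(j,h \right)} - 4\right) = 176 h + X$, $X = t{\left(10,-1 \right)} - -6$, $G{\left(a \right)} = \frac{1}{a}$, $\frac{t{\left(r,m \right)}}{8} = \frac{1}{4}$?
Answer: $- \frac{90473}{5} \approx -18095.0$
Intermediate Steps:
$t{\left(r,m \right)} = 2$ ($t{\left(r,m \right)} = \frac{8}{4} = 8 \cdot \frac{1}{4} = 2$)
$X = 8$ ($X = 2 - -6 = 2 + 6 = 8$)
$L{\left(j,h \right)} = \frac{28}{5} + \frac{176 h}{5}$ ($L{\left(j,h \right)} = 4 + \frac{176 h + 8}{5} = 4 + \frac{8 + 176 h}{5} = 4 + \left(\frac{8}{5} + \frac{176 h}{5}\right) = \frac{28}{5} + \frac{176 h}{5}$)
$\left(L{\left(-100,G{\left(-1 \right)} \right)} - 18203\right) + 138 = \left(\left(\frac{28}{5} + \frac{176}{5 \left(-1\right)}\right) - 18203\right) + 138 = \left(\left(\frac{28}{5} + \frac{176}{5} \left(-1\right)\right) - 18203\right) + 138 = \left(\left(\frac{28}{5} - \frac{176}{5}\right) - 18203\right) + 138 = \left(- \frac{148}{5} - 18203\right) + 138 = - \frac{91163}{5} + 138 = - \frac{90473}{5}$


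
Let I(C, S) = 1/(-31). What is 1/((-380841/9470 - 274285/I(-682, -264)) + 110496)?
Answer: 9470/81567863729 ≈ 1.1610e-7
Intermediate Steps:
I(C, S) = -1/31
1/((-380841/9470 - 274285/I(-682, -264)) + 110496) = 1/((-380841/9470 - 274285/(-1/31)) + 110496) = 1/((-380841*1/9470 - 274285*(-31)) + 110496) = 1/((-380841/9470 + 8502835) + 110496) = 1/(80521466609/9470 + 110496) = 1/(81567863729/9470) = 9470/81567863729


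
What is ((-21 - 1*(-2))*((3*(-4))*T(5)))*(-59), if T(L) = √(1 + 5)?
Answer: -13452*√6 ≈ -32951.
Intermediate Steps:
T(L) = √6
((-21 - 1*(-2))*((3*(-4))*T(5)))*(-59) = ((-21 - 1*(-2))*((3*(-4))*√6))*(-59) = ((-21 + 2)*(-12*√6))*(-59) = -(-228)*√6*(-59) = (228*√6)*(-59) = -13452*√6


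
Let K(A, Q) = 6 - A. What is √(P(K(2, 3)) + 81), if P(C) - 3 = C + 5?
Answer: √93 ≈ 9.6436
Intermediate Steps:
P(C) = 8 + C (P(C) = 3 + (C + 5) = 3 + (5 + C) = 8 + C)
√(P(K(2, 3)) + 81) = √((8 + (6 - 1*2)) + 81) = √((8 + (6 - 2)) + 81) = √((8 + 4) + 81) = √(12 + 81) = √93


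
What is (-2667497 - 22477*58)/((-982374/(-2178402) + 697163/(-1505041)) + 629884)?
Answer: -723321820097939587/114729320469660772 ≈ -6.3046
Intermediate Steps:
(-2667497 - 22477*58)/((-982374/(-2178402) + 697163/(-1505041)) + 629884) = (-2667497 - 1303666)/((-982374*(-1/2178402) + 697163*(-1/1505041)) + 629884) = -3971163/((163729/363067 - 697163/1505041) + 629884) = -3971163/(-6698021032/546430720747 + 629884) = -3971163/344187961408982316/546430720747 = -3971163*546430720747/344187961408982316 = -723321820097939587/114729320469660772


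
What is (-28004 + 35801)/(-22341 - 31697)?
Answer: -7797/54038 ≈ -0.14429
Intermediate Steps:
(-28004 + 35801)/(-22341 - 31697) = 7797/(-54038) = 7797*(-1/54038) = -7797/54038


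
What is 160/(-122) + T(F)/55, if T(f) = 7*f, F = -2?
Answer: -5254/3355 ≈ -1.5660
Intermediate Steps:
160/(-122) + T(F)/55 = 160/(-122) + (7*(-2))/55 = 160*(-1/122) - 14*1/55 = -80/61 - 14/55 = -5254/3355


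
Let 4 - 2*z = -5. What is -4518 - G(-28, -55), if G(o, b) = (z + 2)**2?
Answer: -18241/4 ≈ -4560.3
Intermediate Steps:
z = 9/2 (z = 2 - 1/2*(-5) = 2 + 5/2 = 9/2 ≈ 4.5000)
G(o, b) = 169/4 (G(o, b) = (9/2 + 2)**2 = (13/2)**2 = 169/4)
-4518 - G(-28, -55) = -4518 - 1*169/4 = -4518 - 169/4 = -18241/4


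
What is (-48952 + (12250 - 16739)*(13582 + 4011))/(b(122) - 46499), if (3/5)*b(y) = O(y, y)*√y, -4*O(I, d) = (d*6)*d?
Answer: -3674533674571/166757103199 + 2940480398090*√122/166757103199 ≈ 172.73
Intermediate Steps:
O(I, d) = -3*d²/2 (O(I, d) = -d*6*d/4 = -6*d*d/4 = -3*d²/2)
b(y) = -5*y^(5/2)/2 (b(y) = 5*((-3*y²/2)*√y)/3 = 5*(-3*y^(5/2)/2)/3 = -5*y^(5/2)/2)
(-48952 + (12250 - 16739)*(13582 + 4011))/(b(122) - 46499) = (-48952 + (12250 - 16739)*(13582 + 4011))/(-37210*√122 - 46499) = (-48952 - 4489*17593)/(-37210*√122 - 46499) = (-48952 - 78974977)/(-37210*√122 - 46499) = -79023929/(-46499 - 37210*√122)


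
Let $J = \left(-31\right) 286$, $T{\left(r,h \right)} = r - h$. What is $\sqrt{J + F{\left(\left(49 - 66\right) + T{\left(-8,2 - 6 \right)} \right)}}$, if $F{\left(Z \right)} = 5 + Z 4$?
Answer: $i \sqrt{8945} \approx 94.578 i$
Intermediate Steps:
$J = -8866$
$F{\left(Z \right)} = 5 + 4 Z$
$\sqrt{J + F{\left(\left(49 - 66\right) + T{\left(-8,2 - 6 \right)} \right)}} = \sqrt{-8866 + \left(5 + 4 \left(\left(49 - 66\right) - \left(10 - 6\right)\right)\right)} = \sqrt{-8866 + \left(5 + 4 \left(-17 - 4\right)\right)} = \sqrt{-8866 + \left(5 + 4 \left(-21\right)\right)} = \sqrt{-8866 + \left(5 - 84\right)} = \sqrt{-8866 - 79} = \sqrt{-8945} = i \sqrt{8945}$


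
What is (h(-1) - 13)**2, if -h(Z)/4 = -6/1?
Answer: 121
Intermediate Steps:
h(Z) = 24 (h(Z) = -(-24)/1 = -(-24) = -4*(-6) = 24)
(h(-1) - 13)**2 = (24 - 13)**2 = 11**2 = 121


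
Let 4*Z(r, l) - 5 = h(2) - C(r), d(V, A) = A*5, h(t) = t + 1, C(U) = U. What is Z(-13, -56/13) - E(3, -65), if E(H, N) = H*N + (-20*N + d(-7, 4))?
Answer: -4479/4 ≈ -1119.8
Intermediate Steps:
h(t) = 1 + t
d(V, A) = 5*A
E(H, N) = 20 - 20*N + H*N (E(H, N) = H*N + (-20*N + 5*4) = H*N + (-20*N + 20) = H*N + (20 - 20*N) = 20 - 20*N + H*N)
Z(r, l) = 2 - r/4 (Z(r, l) = 5/4 + ((1 + 2) - r)/4 = 5/4 + (3 - r)/4 = 5/4 + (¾ - r/4) = 2 - r/4)
Z(-13, -56/13) - E(3, -65) = (2 - ¼*(-13)) - (20 - 20*(-65) + 3*(-65)) = (2 + 13/4) - (20 + 1300 - 195) = 21/4 - 1*1125 = 21/4 - 1125 = -4479/4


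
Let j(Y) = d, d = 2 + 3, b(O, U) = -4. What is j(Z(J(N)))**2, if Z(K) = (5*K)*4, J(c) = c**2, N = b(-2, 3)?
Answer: 25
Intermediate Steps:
N = -4
Z(K) = 20*K
d = 5
j(Y) = 5
j(Z(J(N)))**2 = 5**2 = 25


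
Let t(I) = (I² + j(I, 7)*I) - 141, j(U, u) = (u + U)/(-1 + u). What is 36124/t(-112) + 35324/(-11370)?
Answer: -48314366/81653655 ≈ -0.59170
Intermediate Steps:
j(U, u) = (U + u)/(-1 + u)
t(I) = -141 + I² + I*(7/6 + I/6) (t(I) = (I² + ((I + 7)/(-1 + 7))*I) - 141 = (I² + ((7 + I)/6)*I) - 141 = (I² + (7/6 + I/6)*I) - 141 = (I² + I*(7/6 + I/6)) - 141 = -141 + I² + I*(7/6 + I/6))
36124/t(-112) + 35324/(-11370) = 36124/(-141 + (7/6)*(-112) + (7/6)*(-112)²) + 35324/(-11370) = 36124/(-141 - 392/3 + (7/6)*12544) + 35324*(-1/11370) = 36124/(-141 - 392/3 + 43904/3) - 17662/5685 = 36124/14363 - 17662/5685 = -48314366/81653655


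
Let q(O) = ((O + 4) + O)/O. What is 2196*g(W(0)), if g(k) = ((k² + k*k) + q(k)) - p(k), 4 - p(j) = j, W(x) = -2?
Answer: 4392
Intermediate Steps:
p(j) = 4 - j
q(O) = (4 + 2*O)/O (q(O) = ((4 + O) + O)/O = (4 + 2*O)/O)
g(k) = -2 + k + 2*k² + 4/k (g(k) = ((k² + k*k) + (2 + 4/k)) - (4 - k) = ((k² + k²) + (2 + 4/k)) + (-4 + k) = (2*k² + (2 + 4/k)) + (-4 + k) = (2 + 2*k² + 4/k) + (-4 + k) = -2 + k + 2*k² + 4/k)
2196*g(W(0)) = 2196*(-2 - 2 + 2*(-2)² + 4/(-2)) = 2196*(-2 - 2 + 2*4 + 4*(-½)) = 2196*(-2 - 2 + 8 - 2) = 2196*2 = 4392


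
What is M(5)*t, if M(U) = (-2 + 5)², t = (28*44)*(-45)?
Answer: -498960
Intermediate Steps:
t = -55440 (t = 1232*(-45) = -55440)
M(U) = 9 (M(U) = 3² = 9)
M(5)*t = 9*(-55440) = -498960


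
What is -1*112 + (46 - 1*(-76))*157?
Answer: 19042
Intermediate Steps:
-1*112 + (46 - 1*(-76))*157 = -112 + (46 + 76)*157 = -112 + 122*157 = -112 + 19154 = 19042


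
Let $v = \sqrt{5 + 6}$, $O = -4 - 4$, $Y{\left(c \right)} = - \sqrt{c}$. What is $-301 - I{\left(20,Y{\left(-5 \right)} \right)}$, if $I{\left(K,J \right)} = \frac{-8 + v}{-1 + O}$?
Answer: $- \frac{2717}{9} + \frac{\sqrt{11}}{9} \approx -301.52$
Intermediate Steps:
$O = -8$ ($O = -4 - 4 = -8$)
$v = \sqrt{11} \approx 3.3166$
$I{\left(K,J \right)} = \frac{8}{9} - \frac{\sqrt{11}}{9}$ ($I{\left(K,J \right)} = \frac{-8 + \sqrt{11}}{-1 - 8} = \frac{-8 + \sqrt{11}}{-9} = \left(-8 + \sqrt{11}\right) \left(- \frac{1}{9}\right) = \frac{8}{9} - \frac{\sqrt{11}}{9}$)
$-301 - I{\left(20,Y{\left(-5 \right)} \right)} = -301 - \left(\frac{8}{9} - \frac{\sqrt{11}}{9}\right) = - \frac{2717}{9} + \frac{\sqrt{11}}{9}$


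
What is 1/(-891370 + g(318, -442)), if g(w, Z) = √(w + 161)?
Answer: -891370/794540476421 - √479/794540476421 ≈ -1.1219e-6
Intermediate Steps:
g(w, Z) = √(161 + w)
1/(-891370 + g(318, -442)) = 1/(-891370 + √(161 + 318)) = 1/(-891370 + √479)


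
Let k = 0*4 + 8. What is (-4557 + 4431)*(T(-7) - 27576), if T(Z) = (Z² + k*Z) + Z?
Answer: 3476340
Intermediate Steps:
k = 8 (k = 0 + 8 = 8)
T(Z) = Z² + 9*Z (T(Z) = (Z² + 8*Z) + Z = Z² + 9*Z)
(-4557 + 4431)*(T(-7) - 27576) = (-4557 + 4431)*(-7*(9 - 7) - 27576) = -126*(-7*2 - 27576) = -126*(-14 - 27576) = -126*(-27590) = 3476340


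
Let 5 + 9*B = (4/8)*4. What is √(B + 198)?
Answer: √1779/3 ≈ 14.059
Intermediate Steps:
B = -⅓ (B = -5/9 + ((4/8)*4)/9 = -5/9 + (((⅛)*4)*4)/9 = -5/9 + ((½)*4)/9 = -5/9 + (⅑)*2 = -5/9 + 2/9 = -⅓ ≈ -0.33333)
√(B + 198) = √(-⅓ + 198) = √(593/3) = √1779/3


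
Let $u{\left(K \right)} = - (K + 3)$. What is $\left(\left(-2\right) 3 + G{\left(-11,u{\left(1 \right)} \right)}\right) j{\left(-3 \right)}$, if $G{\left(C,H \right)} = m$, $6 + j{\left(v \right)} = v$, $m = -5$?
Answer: $99$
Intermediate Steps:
$j{\left(v \right)} = -6 + v$
$u{\left(K \right)} = -3 - K$ ($u{\left(K \right)} = - (3 + K) = -3 - K$)
$G{\left(C,H \right)} = -5$
$\left(\left(-2\right) 3 + G{\left(-11,u{\left(1 \right)} \right)}\right) j{\left(-3 \right)} = \left(\left(-2\right) 3 - 5\right) \left(-6 - 3\right) = \left(-6 - 5\right) \left(-9\right) = \left(-11\right) \left(-9\right) = 99$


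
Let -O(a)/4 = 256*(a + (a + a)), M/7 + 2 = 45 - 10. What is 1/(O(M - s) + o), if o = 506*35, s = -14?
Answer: -1/734930 ≈ -1.3607e-6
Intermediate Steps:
M = 231 (M = -14 + 7*(45 - 10) = -14 + 7*35 = -14 + 245 = 231)
O(a) = -3072*a (O(a) = -1024*(a + (a + a)) = -1024*(a + 2*a) = -1024*3*a = -3072*a)
o = 17710
1/(O(M - s) + o) = 1/(-3072*(231 - 1*(-14)) + 17710) = 1/(-3072*(231 + 14) + 17710) = 1/(-3072*245 + 17710) = 1/(-752640 + 17710) = 1/(-734930) = -1/734930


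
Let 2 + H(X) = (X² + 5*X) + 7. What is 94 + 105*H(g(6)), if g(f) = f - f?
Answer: 619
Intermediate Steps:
g(f) = 0
H(X) = 5 + X² + 5*X (H(X) = -2 + ((X² + 5*X) + 7) = -2 + (7 + X² + 5*X) = 5 + X² + 5*X)
94 + 105*H(g(6)) = 94 + 105*(5 + 0² + 5*0) = 94 + 105*(5 + 0 + 0) = 94 + 105*5 = 94 + 525 = 619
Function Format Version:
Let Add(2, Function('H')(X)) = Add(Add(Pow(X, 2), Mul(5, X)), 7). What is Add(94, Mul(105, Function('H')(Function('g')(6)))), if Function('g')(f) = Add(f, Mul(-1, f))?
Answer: 619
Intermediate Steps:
Function('g')(f) = 0
Function('H')(X) = Add(5, Pow(X, 2), Mul(5, X)) (Function('H')(X) = Add(-2, Add(Add(Pow(X, 2), Mul(5, X)), 7)) = Add(-2, Add(7, Pow(X, 2), Mul(5, X))) = Add(5, Pow(X, 2), Mul(5, X)))
Add(94, Mul(105, Function('H')(Function('g')(6)))) = Add(94, Mul(105, Add(5, Pow(0, 2), Mul(5, 0)))) = Add(94, Mul(105, Add(5, 0, 0))) = Add(94, Mul(105, 5)) = Add(94, 525) = 619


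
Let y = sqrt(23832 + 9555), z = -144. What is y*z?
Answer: -144*sqrt(33387) ≈ -26312.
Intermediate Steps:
y = sqrt(33387) ≈ 182.72
y*z = sqrt(33387)*(-144) = -144*sqrt(33387)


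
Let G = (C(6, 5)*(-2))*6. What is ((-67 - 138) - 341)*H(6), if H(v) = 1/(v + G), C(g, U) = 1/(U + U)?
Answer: -455/4 ≈ -113.75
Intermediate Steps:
C(g, U) = 1/(2*U)
G = -6/5 (G = (((½)/5)*(-2))*6 = (((½)*(⅕))*(-2))*6 = ((⅒)*(-2))*6 = -⅕*6 = -6/5 ≈ -1.2000)
H(v) = 1/(-6/5 + v) (H(v) = 1/(v - 6/5) = 1/(-6/5 + v))
((-67 - 138) - 341)*H(6) = ((-67 - 138) - 341)*(5/(-6 + 5*6)) = (-205 - 341)*(5/(-6 + 30)) = -2730/24 = -546*5/24 = -455/4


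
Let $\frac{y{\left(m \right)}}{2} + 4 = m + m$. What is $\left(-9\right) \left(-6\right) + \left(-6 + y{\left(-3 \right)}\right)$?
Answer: $28$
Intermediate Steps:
$y{\left(m \right)} = -8 + 4 m$ ($y{\left(m \right)} = -8 + 2 \left(m + m\right) = -8 + 2 \cdot 2 m = -8 + 4 m$)
$\left(-9\right) \left(-6\right) + \left(-6 + y{\left(-3 \right)}\right) = \left(-9\right) \left(-6\right) + \left(-6 + \left(-8 + 4 \left(-3\right)\right)\right) = 54 - 26 = 28$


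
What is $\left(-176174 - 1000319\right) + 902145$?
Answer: $-274348$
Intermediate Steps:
$\left(-176174 - 1000319\right) + 902145 = -1176493 + 902145 = -274348$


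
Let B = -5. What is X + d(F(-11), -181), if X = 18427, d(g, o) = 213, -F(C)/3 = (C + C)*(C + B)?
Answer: 18640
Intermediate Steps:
F(C) = -6*C*(-5 + C) (F(C) = -3*(C + C)*(C - 5) = -3*2*C*(-5 + C) = -6*C*(-5 + C))
X + d(F(-11), -181) = 18427 + 213 = 18640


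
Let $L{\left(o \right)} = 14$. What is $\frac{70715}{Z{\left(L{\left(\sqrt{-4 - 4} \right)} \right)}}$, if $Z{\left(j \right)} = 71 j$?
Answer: $\frac{70715}{994} \approx 71.142$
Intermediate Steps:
$\frac{70715}{Z{\left(L{\left(\sqrt{-4 - 4} \right)} \right)}} = \frac{70715}{71 \cdot 14} = \frac{70715}{994}$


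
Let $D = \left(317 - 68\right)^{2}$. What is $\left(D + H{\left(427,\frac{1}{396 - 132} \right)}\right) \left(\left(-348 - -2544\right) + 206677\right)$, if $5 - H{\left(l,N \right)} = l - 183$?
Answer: $12900414226$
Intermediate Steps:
$H{\left(l,N \right)} = 188 - l$ ($H{\left(l,N \right)} = 5 - \left(l - 183\right) = 5 - \left(-183 + l\right) = 188 - l$)
$D = 62001$ ($D = 249^{2} = 62001$)
$\left(D + H{\left(427,\frac{1}{396 - 132} \right)}\right) \left(\left(-348 - -2544\right) + 206677\right) = \left(62001 + \left(188 - 427\right)\right) \left(\left(-348 - -2544\right) + 206677\right) = \left(62001 + \left(188 - 427\right)\right) \left(\left(-348 + 2544\right) + 206677\right) = \left(62001 - 239\right) \left(2196 + 206677\right) = 61762 \cdot 208873 = 12900414226$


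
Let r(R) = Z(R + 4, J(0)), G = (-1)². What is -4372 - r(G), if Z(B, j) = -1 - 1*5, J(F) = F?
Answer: -4366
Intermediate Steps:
Z(B, j) = -6 (Z(B, j) = -1 - 5 = -6)
G = 1
r(R) = -6
-4372 - r(G) = -4372 - 1*(-6) = -4372 + 6 = -4366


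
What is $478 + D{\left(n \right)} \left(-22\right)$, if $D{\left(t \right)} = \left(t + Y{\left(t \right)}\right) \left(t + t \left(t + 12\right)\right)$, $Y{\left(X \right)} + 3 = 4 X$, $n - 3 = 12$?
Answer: $-664802$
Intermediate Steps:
$n = 15$ ($n = 3 + 12 = 15$)
$Y{\left(X \right)} = -3 + 4 X$
$D{\left(t \right)} = \left(-3 + 5 t\right) \left(t + t \left(12 + t\right)\right)$ ($D{\left(t \right)} = \left(t + \left(-3 + 4 t\right)\right) \left(t + t \left(t + 12\right)\right) = \left(-3 + 5 t\right) \left(t + t \left(12 + t\right)\right)$)
$478 + D{\left(n \right)} \left(-22\right) = 478 + 15 \left(-39 + 5 \cdot 15^{2} + 62 \cdot 15\right) \left(-22\right) = 478 + 15 \left(-39 + 5 \cdot 225 + 930\right) \left(-22\right) = 478 + 15 \left(-39 + 1125 + 930\right) \left(-22\right) = 478 + 15 \cdot 2016 \left(-22\right) = 478 + 30240 \left(-22\right) = 478 - 665280 = -664802$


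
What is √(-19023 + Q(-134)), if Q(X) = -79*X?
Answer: I*√8437 ≈ 91.853*I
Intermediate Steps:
√(-19023 + Q(-134)) = √(-19023 - 79*(-134)) = √(-19023 + 10586) = √(-8437) = I*√8437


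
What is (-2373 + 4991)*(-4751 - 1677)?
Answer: -16828504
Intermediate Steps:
(-2373 + 4991)*(-4751 - 1677) = 2618*(-6428) = -16828504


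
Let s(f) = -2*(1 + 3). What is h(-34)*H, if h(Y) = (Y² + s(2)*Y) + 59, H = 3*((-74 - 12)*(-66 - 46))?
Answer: 42968352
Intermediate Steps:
s(f) = -8 (s(f) = -2*4 = -8)
H = 28896 (H = 3*(-86*(-112)) = 3*9632 = 28896)
h(Y) = 59 + Y² - 8*Y (h(Y) = (Y² - 8*Y) + 59 = 59 + Y² - 8*Y)
h(-34)*H = (59 + (-34)² - 8*(-34))*28896 = (59 + 1156 + 272)*28896 = 1487*28896 = 42968352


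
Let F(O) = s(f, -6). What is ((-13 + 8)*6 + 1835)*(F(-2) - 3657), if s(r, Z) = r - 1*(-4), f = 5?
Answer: -6584640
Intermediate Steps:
s(r, Z) = 4 + r (s(r, Z) = r + 4 = 4 + r)
F(O) = 9 (F(O) = 4 + 5 = 9)
((-13 + 8)*6 + 1835)*(F(-2) - 3657) = ((-13 + 8)*6 + 1835)*(9 - 3657) = (-5*6 + 1835)*(-3648) = (-30 + 1835)*(-3648) = 1805*(-3648) = -6584640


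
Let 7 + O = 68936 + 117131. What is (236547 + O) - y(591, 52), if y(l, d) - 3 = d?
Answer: 422552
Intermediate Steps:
y(l, d) = 3 + d
O = 186060 (O = -7 + (68936 + 117131) = -7 + 186067 = 186060)
(236547 + O) - y(591, 52) = (236547 + 186060) - (3 + 52) = 422607 - 1*55 = 422607 - 55 = 422552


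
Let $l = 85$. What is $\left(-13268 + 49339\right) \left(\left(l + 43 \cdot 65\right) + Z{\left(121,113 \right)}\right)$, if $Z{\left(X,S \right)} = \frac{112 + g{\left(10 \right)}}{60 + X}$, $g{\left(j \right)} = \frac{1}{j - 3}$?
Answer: $\frac{18807135985}{181} \approx 1.0391 \cdot 10^{8}$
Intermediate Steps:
$g{\left(j \right)} = \frac{1}{-3 + j}$
$Z{\left(X,S \right)} = \frac{785}{7 \left(60 + X\right)}$ ($Z{\left(X,S \right)} = \frac{112 + \frac{1}{-3 + 10}}{60 + X} = \frac{112 + \frac{1}{7}}{60 + X} = \frac{785}{7 \left(60 + X\right)}$)
$\left(-13268 + 49339\right) \left(\left(l + 43 \cdot 65\right) + Z{\left(121,113 \right)}\right) = \left(-13268 + 49339\right) \left(\left(85 + 43 \cdot 65\right) + \frac{785}{7 \left(60 + 121\right)}\right) = 36071 \left(\left(85 + 2795\right) + \frac{785}{7 \cdot 181}\right) = 36071 \left(2880 + \frac{785}{7} \cdot \frac{1}{181}\right) = 36071 \left(2880 + \frac{785}{1267}\right) = 36071 \cdot \frac{3649745}{1267} = \frac{18807135985}{181}$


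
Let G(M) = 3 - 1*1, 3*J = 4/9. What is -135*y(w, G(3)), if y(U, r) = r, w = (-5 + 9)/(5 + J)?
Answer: -270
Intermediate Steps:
J = 4/27 (J = (4/9)/3 = (4*(⅑))/3 = (⅓)*(4/9) = 4/27 ≈ 0.14815)
G(M) = 2 (G(M) = 3 - 1 = 2)
w = 108/139 (w = (-5 + 9)/(5 + 4/27) = 4/(139/27) = 4*(27/139) = 108/139 ≈ 0.77698)
-135*y(w, G(3)) = -135*2 = -270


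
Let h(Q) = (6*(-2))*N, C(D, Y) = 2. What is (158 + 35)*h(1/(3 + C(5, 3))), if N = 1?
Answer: -2316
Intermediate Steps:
h(Q) = -12 (h(Q) = (6*(-2))*1 = -12*1 = -12)
(158 + 35)*h(1/(3 + C(5, 3))) = (158 + 35)*(-12) = 193*(-12) = -2316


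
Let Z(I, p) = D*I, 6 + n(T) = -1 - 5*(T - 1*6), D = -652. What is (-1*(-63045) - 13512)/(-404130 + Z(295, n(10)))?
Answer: -49533/596470 ≈ -0.083044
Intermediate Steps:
n(T) = 23 - 5*T (n(T) = -6 + (-1 - 5*(T - 1*6)) = -6 + (-1 - 5*(T - 6)) = -6 + (-1 - 5*(-6 + T)) = -6 + (-1 + (30 - 5*T)) = -6 + (29 - 5*T) = 23 - 5*T)
Z(I, p) = -652*I
(-1*(-63045) - 13512)/(-404130 + Z(295, n(10))) = (-1*(-63045) - 13512)/(-404130 - 652*295) = (63045 - 13512)/(-404130 - 192340) = 49533/(-596470) = 49533*(-1/596470) = -49533/596470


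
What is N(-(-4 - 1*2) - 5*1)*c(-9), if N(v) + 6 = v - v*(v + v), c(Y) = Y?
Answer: 63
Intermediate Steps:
N(v) = -6 + v - 2*v**2 (N(v) = -6 + (v - v*(v + v)) = -6 + (v - v*2*v) = -6 + (v - 2*v**2) = -6 + v - 2*v**2)
N(-(-4 - 1*2) - 5*1)*c(-9) = (-6 + (-(-4 - 1*2) - 5*1) - 2*(-(-4 - 1*2) - 5*1)**2)*(-9) = (-6 + (-(-4 - 2) - 5) - 2*(-(-4 - 2) - 5)**2)*(-9) = (-6 + (-1*(-6) - 5) - 2*(-1*(-6) - 5)**2)*(-9) = (-6 + (6 - 5) - 2*(6 - 5)**2)*(-9) = (-6 + 1 - 2*1**2)*(-9) = (-6 + 1 - 2*1)*(-9) = (-6 + 1 - 2)*(-9) = -7*(-9) = 63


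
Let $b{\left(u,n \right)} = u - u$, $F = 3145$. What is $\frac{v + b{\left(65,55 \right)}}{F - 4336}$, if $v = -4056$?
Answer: $\frac{1352}{397} \approx 3.4055$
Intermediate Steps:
$b{\left(u,n \right)} = 0$
$\frac{v + b{\left(65,55 \right)}}{F - 4336} = \frac{-4056 + 0}{3145 - 4336} = - \frac{4056}{-1191} = \left(-4056\right) \left(- \frac{1}{1191}\right) = \frac{1352}{397}$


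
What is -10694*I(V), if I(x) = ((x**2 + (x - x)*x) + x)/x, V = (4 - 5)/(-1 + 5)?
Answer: -16041/2 ≈ -8020.5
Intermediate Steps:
V = -1/4 ≈ -0.25000
I(x) = (x + x**2)/x (I(x) = ((x**2 + 0*x) + x)/x = ((x**2 + 0) + x)/x = (x**2 + x)/x = (x + x**2)/x)
-10694*I(V) = -10694*(1 - 1/4) = -10694*3/4 = -16041/2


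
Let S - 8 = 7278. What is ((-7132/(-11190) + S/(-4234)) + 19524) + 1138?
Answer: 244720601767/11844615 ≈ 20661.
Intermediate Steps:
S = 7286 (S = 8 + 7278 = 7286)
((-7132/(-11190) + S/(-4234)) + 19524) + 1138 = ((-7132/(-11190) + 7286/(-4234)) + 19524) + 1138 = ((-7132*(-1/11190) + 7286*(-1/4234)) + 19524) + 1138 = ((3566/5595 - 3643/2117) + 19524) + 1138 = (-12833363/11844615 + 19524) + 1138 = 231241429897/11844615 + 1138 = 244720601767/11844615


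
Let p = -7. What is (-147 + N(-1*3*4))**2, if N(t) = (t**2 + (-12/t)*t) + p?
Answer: 484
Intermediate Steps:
N(t) = -19 + t**2 (N(t) = (t**2 + (-12/t)*t) - 7 = (t**2 - 12) - 7 = (-12 + t**2) - 7 = -19 + t**2)
(-147 + N(-1*3*4))**2 = (-147 + (-19 + (-1*3*4)**2))**2 = (-147 + (-19 + (-3*4)**2))**2 = (-147 + (-19 + (-12)**2))**2 = (-147 + (-19 + 144))**2 = (-147 + 125)**2 = (-22)**2 = 484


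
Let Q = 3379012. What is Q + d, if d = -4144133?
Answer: -765121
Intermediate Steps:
Q + d = 3379012 - 4144133 = -765121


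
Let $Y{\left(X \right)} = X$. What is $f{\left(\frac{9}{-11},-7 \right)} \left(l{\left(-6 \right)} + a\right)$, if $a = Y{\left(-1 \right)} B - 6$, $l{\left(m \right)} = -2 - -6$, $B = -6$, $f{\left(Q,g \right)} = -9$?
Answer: $-36$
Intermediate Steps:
$l{\left(m \right)} = 4$ ($l{\left(m \right)} = -2 + 6 = 4$)
$a = 0$ ($a = \left(-1\right) \left(-6\right) - 6 = 6 - 6 = 0$)
$f{\left(\frac{9}{-11},-7 \right)} \left(l{\left(-6 \right)} + a\right) = - 9 \left(4 + 0\right) = \left(-9\right) 4 = -36$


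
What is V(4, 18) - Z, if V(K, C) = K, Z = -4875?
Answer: 4879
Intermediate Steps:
V(4, 18) - Z = 4 - 1*(-4875) = 4 + 4875 = 4879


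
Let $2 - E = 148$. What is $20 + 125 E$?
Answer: $-18230$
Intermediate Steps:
$E = -146$ ($E = 2 - 148 = -146$)
$20 + 125 E = 20 + 125 \left(-146\right) = 20 - 18250 = -18230$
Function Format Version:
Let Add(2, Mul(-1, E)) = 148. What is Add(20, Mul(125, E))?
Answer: -18230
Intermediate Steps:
E = -146 (E = Add(2, Mul(-1, 148)) = Add(2, -148) = -146)
Add(20, Mul(125, E)) = Add(20, Mul(125, -146)) = Add(20, -18250) = -18230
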